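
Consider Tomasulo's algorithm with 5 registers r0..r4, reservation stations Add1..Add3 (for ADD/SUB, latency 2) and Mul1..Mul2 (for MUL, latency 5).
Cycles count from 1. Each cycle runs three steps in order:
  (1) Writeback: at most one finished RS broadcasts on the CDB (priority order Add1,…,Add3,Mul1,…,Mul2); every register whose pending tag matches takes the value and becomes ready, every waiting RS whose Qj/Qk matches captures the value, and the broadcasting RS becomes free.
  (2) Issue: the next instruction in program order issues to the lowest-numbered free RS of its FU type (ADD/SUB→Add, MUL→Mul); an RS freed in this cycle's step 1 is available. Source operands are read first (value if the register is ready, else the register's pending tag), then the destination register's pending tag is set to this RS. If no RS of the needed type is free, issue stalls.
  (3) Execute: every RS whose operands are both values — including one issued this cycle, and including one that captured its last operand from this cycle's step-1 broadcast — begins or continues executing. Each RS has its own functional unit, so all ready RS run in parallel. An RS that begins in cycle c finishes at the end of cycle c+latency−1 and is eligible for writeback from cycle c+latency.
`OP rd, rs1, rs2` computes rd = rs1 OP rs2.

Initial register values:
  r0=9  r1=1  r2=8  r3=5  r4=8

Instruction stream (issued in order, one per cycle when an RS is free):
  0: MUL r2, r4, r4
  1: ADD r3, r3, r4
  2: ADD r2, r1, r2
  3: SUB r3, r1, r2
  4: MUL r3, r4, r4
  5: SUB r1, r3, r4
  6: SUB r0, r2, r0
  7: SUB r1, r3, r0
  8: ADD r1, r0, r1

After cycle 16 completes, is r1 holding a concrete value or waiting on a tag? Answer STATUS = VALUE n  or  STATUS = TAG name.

  c1: issue MUL r2<-Mul1  regs: r0:9,r1:1,r2:Mul1,r3:5,r4:8
  c2: issue ADD r3<-Add1  regs: r0:9,r1:1,r2:Mul1,r3:Add1,r4:8
  c3: issue ADD r2<-Add2  regs: r0:9,r1:1,r2:Add2,r3:Add1,r4:8
  c4: CDB Add1=13; issue SUB r3<-Add1  regs: r0:9,r1:1,r2:Add2,r3:Add1,r4:8
  c5: issue MUL r3<-Mul2  regs: r0:9,r1:1,r2:Add2,r3:Mul2,r4:8
  c6: CDB Mul1=64; issue SUB r1<-Add3  regs: r0:9,r1:Add3,r2:Add2,r3:Mul2,r4:8
  c7: stall  regs: r0:9,r1:Add3,r2:Add2,r3:Mul2,r4:8
  c8: CDB Add2=65; issue SUB r0<-Add2  regs: r0:Add2,r1:Add3,r2:65,r3:Mul2,r4:8
  c9: stall  regs: r0:Add2,r1:Add3,r2:65,r3:Mul2,r4:8
  c10: CDB Add1=-64; issue SUB r1<-Add1  regs: r0:Add2,r1:Add1,r2:65,r3:Mul2,r4:8
  c11: CDB Add2=56; issue ADD r1<-Add2  regs: r0:56,r1:Add2,r2:65,r3:Mul2,r4:8
  c12: CDB Mul2=64  regs: r0:56,r1:Add2,r2:65,r3:64,r4:8
  c13: -  regs: r0:56,r1:Add2,r2:65,r3:64,r4:8
  c14: CDB Add1=8  regs: r0:56,r1:Add2,r2:65,r3:64,r4:8
  c15: CDB Add3=56  regs: r0:56,r1:Add2,r2:65,r3:64,r4:8
  c16: CDB Add2=64  regs: r0:56,r1:64,r2:65,r3:64,r4:8

STATUS = VALUE 64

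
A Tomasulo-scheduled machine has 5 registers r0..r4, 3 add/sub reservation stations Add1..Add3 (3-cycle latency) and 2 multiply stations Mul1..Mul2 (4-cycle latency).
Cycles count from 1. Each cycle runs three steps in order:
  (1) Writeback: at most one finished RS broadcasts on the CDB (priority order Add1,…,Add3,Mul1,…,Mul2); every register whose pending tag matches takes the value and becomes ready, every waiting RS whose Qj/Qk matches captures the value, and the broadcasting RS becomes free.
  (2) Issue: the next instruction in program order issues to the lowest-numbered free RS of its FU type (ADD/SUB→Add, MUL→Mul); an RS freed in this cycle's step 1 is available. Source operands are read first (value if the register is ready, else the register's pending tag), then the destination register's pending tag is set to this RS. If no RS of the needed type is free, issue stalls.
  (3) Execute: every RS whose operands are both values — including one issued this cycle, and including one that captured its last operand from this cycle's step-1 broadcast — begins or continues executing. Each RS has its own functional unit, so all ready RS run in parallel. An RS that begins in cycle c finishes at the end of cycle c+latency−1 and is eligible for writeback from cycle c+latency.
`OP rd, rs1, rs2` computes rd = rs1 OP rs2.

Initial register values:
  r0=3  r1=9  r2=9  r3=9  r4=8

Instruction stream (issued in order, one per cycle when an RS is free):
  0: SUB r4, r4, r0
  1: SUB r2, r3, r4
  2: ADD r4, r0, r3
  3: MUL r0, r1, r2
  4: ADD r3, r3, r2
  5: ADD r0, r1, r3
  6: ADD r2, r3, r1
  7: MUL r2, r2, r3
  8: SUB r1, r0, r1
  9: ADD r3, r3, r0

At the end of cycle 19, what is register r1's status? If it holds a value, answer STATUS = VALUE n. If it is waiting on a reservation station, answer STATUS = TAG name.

cycle 1: issue SUB r4<-Add1 // r0:3,r1:9,r2:9,r3:9,r4:Add1
cycle 2: issue SUB r2<-Add2 // r0:3,r1:9,r2:Add2,r3:9,r4:Add1
cycle 3: issue ADD r4<-Add3 // r0:3,r1:9,r2:Add2,r3:9,r4:Add3
cycle 4: CDB Add1=5; issue MUL r0<-Mul1 // r0:Mul1,r1:9,r2:Add2,r3:9,r4:Add3
cycle 5: issue ADD r3<-Add1 // r0:Mul1,r1:9,r2:Add2,r3:Add1,r4:Add3
cycle 6: CDB Add3=12; issue ADD r0<-Add3 // r0:Add3,r1:9,r2:Add2,r3:Add1,r4:12
cycle 7: CDB Add2=4; issue ADD r2<-Add2 // r0:Add3,r1:9,r2:Add2,r3:Add1,r4:12
cycle 8: issue MUL r2<-Mul2 // r0:Add3,r1:9,r2:Mul2,r3:Add1,r4:12
cycle 9: stall // r0:Add3,r1:9,r2:Mul2,r3:Add1,r4:12
cycle 10: CDB Add1=13; issue SUB r1<-Add1 // r0:Add3,r1:Add1,r2:Mul2,r3:13,r4:12
cycle 11: CDB Mul1=36; stall // r0:Add3,r1:Add1,r2:Mul2,r3:13,r4:12
cycle 12: stall // r0:Add3,r1:Add1,r2:Mul2,r3:13,r4:12
cycle 13: CDB Add2=22; issue ADD r3<-Add2 // r0:Add3,r1:Add1,r2:Mul2,r3:Add2,r4:12
cycle 14: CDB Add3=22 // r0:22,r1:Add1,r2:Mul2,r3:Add2,r4:12
cycle 15: - // r0:22,r1:Add1,r2:Mul2,r3:Add2,r4:12
cycle 16: - // r0:22,r1:Add1,r2:Mul2,r3:Add2,r4:12
cycle 17: CDB Add1=13 // r0:22,r1:13,r2:Mul2,r3:Add2,r4:12
cycle 18: CDB Add2=35 // r0:22,r1:13,r2:Mul2,r3:35,r4:12
cycle 19: CDB Mul2=286 // r0:22,r1:13,r2:286,r3:35,r4:12

STATUS = VALUE 13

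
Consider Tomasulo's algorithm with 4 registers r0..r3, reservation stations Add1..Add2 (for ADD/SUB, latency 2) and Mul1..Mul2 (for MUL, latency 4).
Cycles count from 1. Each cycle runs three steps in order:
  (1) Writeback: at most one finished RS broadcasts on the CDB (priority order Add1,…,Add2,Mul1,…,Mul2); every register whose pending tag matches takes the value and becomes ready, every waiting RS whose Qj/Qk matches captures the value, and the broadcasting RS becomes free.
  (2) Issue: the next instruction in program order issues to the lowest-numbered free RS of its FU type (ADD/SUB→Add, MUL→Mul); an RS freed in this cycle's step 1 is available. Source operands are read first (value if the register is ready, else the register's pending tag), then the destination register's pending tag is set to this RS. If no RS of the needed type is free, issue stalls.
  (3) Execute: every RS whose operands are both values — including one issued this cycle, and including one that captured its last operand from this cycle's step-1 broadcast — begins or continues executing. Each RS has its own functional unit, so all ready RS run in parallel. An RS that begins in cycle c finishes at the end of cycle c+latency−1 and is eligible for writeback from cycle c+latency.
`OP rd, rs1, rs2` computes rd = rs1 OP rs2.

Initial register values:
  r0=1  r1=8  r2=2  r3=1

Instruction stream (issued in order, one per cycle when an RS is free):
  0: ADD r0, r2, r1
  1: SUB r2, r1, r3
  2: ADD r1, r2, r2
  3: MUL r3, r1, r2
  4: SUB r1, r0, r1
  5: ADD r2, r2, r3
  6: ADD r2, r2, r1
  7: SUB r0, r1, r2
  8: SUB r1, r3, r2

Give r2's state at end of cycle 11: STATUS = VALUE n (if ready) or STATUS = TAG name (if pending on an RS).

STATUS = TAG Add2

cycle 1: issue ADD r0<-Add1 // r0:Add1,r1:8,r2:2,r3:1
cycle 2: issue SUB r2<-Add2 // r0:Add1,r1:8,r2:Add2,r3:1
cycle 3: CDB Add1=10; issue ADD r1<-Add1 // r0:10,r1:Add1,r2:Add2,r3:1
cycle 4: CDB Add2=7; issue MUL r3<-Mul1 // r0:10,r1:Add1,r2:7,r3:Mul1
cycle 5: issue SUB r1<-Add2 // r0:10,r1:Add2,r2:7,r3:Mul1
cycle 6: CDB Add1=14; issue ADD r2<-Add1 // r0:10,r1:Add2,r2:Add1,r3:Mul1
cycle 7: stall // r0:10,r1:Add2,r2:Add1,r3:Mul1
cycle 8: CDB Add2=-4; issue ADD r2<-Add2 // r0:10,r1:-4,r2:Add2,r3:Mul1
cycle 9: stall // r0:10,r1:-4,r2:Add2,r3:Mul1
cycle 10: CDB Mul1=98; stall // r0:10,r1:-4,r2:Add2,r3:98
cycle 11: stall // r0:10,r1:-4,r2:Add2,r3:98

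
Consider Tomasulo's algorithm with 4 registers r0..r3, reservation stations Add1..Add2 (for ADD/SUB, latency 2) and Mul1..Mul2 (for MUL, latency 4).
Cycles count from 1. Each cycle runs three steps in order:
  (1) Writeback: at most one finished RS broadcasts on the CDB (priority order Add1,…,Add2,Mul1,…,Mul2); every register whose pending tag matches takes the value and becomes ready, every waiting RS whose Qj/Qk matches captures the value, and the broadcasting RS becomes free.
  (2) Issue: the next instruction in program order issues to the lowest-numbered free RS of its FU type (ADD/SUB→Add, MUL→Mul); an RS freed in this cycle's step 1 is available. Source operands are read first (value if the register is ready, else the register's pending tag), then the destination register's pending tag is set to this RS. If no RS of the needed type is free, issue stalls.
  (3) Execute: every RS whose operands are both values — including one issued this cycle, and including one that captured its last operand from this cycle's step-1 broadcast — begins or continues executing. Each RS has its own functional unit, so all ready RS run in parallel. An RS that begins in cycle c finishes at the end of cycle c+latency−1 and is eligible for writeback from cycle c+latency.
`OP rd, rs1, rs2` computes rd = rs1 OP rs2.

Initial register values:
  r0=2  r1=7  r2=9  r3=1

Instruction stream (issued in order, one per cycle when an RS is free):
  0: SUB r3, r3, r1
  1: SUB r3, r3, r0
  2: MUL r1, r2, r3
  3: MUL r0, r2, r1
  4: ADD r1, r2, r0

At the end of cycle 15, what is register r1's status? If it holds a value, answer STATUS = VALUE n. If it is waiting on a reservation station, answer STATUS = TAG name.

  c1: issue SUB r3<-Add1  regs: r0:2,r1:7,r2:9,r3:Add1
  c2: issue SUB r3<-Add2  regs: r0:2,r1:7,r2:9,r3:Add2
  c3: CDB Add1=-6; issue MUL r1<-Mul1  regs: r0:2,r1:Mul1,r2:9,r3:Add2
  c4: issue MUL r0<-Mul2  regs: r0:Mul2,r1:Mul1,r2:9,r3:Add2
  c5: CDB Add2=-8; issue ADD r1<-Add1  regs: r0:Mul2,r1:Add1,r2:9,r3:-8
  c6: -  regs: r0:Mul2,r1:Add1,r2:9,r3:-8
  c7: -  regs: r0:Mul2,r1:Add1,r2:9,r3:-8
  c8: -  regs: r0:Mul2,r1:Add1,r2:9,r3:-8
  c9: CDB Mul1=-72  regs: r0:Mul2,r1:Add1,r2:9,r3:-8
  c10: -  regs: r0:Mul2,r1:Add1,r2:9,r3:-8
  c11: -  regs: r0:Mul2,r1:Add1,r2:9,r3:-8
  c12: -  regs: r0:Mul2,r1:Add1,r2:9,r3:-8
  c13: CDB Mul2=-648  regs: r0:-648,r1:Add1,r2:9,r3:-8
  c14: -  regs: r0:-648,r1:Add1,r2:9,r3:-8
  c15: CDB Add1=-639  regs: r0:-648,r1:-639,r2:9,r3:-8

STATUS = VALUE -639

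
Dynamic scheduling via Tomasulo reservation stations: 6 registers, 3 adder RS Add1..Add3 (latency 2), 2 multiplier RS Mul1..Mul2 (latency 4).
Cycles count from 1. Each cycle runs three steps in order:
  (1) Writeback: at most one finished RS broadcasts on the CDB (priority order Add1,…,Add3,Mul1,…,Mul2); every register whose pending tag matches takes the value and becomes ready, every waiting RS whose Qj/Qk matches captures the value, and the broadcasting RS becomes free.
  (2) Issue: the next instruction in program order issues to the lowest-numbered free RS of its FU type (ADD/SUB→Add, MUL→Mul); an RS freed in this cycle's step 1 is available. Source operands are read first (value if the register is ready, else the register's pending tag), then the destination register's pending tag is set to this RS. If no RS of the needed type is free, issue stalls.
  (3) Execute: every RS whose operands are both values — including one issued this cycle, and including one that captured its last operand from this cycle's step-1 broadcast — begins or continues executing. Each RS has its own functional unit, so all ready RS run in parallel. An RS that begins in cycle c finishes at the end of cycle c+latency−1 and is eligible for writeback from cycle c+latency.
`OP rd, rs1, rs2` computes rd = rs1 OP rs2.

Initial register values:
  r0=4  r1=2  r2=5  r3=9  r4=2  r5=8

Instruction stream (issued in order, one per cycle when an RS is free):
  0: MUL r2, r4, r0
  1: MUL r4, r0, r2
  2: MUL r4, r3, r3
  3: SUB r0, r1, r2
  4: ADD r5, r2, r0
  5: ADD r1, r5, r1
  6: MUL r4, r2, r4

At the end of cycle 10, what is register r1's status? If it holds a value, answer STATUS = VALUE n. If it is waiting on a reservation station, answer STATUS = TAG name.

cycle 1: issue MUL r2<-Mul1 // r0:4,r1:2,r2:Mul1,r3:9,r4:2,r5:8
cycle 2: issue MUL r4<-Mul2 // r0:4,r1:2,r2:Mul1,r3:9,r4:Mul2,r5:8
cycle 3: stall // r0:4,r1:2,r2:Mul1,r3:9,r4:Mul2,r5:8
cycle 4: stall // r0:4,r1:2,r2:Mul1,r3:9,r4:Mul2,r5:8
cycle 5: CDB Mul1=8; issue MUL r4<-Mul1 // r0:4,r1:2,r2:8,r3:9,r4:Mul1,r5:8
cycle 6: issue SUB r0<-Add1 // r0:Add1,r1:2,r2:8,r3:9,r4:Mul1,r5:8
cycle 7: issue ADD r5<-Add2 // r0:Add1,r1:2,r2:8,r3:9,r4:Mul1,r5:Add2
cycle 8: CDB Add1=-6; issue ADD r1<-Add1 // r0:-6,r1:Add1,r2:8,r3:9,r4:Mul1,r5:Add2
cycle 9: CDB Mul1=81; issue MUL r4<-Mul1 // r0:-6,r1:Add1,r2:8,r3:9,r4:Mul1,r5:Add2
cycle 10: CDB Add2=2 // r0:-6,r1:Add1,r2:8,r3:9,r4:Mul1,r5:2

STATUS = TAG Add1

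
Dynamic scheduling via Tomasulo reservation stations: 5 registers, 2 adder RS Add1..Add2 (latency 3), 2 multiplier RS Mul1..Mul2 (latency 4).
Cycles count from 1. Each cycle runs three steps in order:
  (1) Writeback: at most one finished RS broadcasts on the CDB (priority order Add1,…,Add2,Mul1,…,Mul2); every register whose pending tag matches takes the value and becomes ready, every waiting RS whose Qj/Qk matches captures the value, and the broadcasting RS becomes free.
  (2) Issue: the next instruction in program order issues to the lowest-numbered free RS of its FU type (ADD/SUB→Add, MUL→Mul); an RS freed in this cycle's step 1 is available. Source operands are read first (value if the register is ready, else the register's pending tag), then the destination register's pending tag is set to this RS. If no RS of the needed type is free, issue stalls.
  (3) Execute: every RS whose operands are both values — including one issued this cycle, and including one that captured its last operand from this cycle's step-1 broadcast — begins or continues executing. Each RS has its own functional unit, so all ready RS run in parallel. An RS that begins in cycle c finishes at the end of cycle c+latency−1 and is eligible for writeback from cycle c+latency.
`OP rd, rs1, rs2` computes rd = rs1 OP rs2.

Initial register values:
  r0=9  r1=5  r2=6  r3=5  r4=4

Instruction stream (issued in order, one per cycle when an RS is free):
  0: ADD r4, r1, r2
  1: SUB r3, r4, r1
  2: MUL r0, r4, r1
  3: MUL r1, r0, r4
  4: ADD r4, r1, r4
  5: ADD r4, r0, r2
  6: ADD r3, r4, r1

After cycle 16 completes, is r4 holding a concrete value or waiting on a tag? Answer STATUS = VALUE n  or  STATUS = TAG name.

  c1: issue ADD r4<-Add1  regs: r0:9,r1:5,r2:6,r3:5,r4:Add1
  c2: issue SUB r3<-Add2  regs: r0:9,r1:5,r2:6,r3:Add2,r4:Add1
  c3: issue MUL r0<-Mul1  regs: r0:Mul1,r1:5,r2:6,r3:Add2,r4:Add1
  c4: CDB Add1=11; issue MUL r1<-Mul2  regs: r0:Mul1,r1:Mul2,r2:6,r3:Add2,r4:11
  c5: issue ADD r4<-Add1  regs: r0:Mul1,r1:Mul2,r2:6,r3:Add2,r4:Add1
  c6: stall  regs: r0:Mul1,r1:Mul2,r2:6,r3:Add2,r4:Add1
  c7: CDB Add2=6; issue ADD r4<-Add2  regs: r0:Mul1,r1:Mul2,r2:6,r3:6,r4:Add2
  c8: CDB Mul1=55; stall  regs: r0:55,r1:Mul2,r2:6,r3:6,r4:Add2
  c9: stall  regs: r0:55,r1:Mul2,r2:6,r3:6,r4:Add2
  c10: stall  regs: r0:55,r1:Mul2,r2:6,r3:6,r4:Add2
  c11: CDB Add2=61; issue ADD r3<-Add2  regs: r0:55,r1:Mul2,r2:6,r3:Add2,r4:61
  c12: CDB Mul2=605  regs: r0:55,r1:605,r2:6,r3:Add2,r4:61
  c13: -  regs: r0:55,r1:605,r2:6,r3:Add2,r4:61
  c14: -  regs: r0:55,r1:605,r2:6,r3:Add2,r4:61
  c15: CDB Add1=616  regs: r0:55,r1:605,r2:6,r3:Add2,r4:61
  c16: CDB Add2=666  regs: r0:55,r1:605,r2:6,r3:666,r4:61

STATUS = VALUE 61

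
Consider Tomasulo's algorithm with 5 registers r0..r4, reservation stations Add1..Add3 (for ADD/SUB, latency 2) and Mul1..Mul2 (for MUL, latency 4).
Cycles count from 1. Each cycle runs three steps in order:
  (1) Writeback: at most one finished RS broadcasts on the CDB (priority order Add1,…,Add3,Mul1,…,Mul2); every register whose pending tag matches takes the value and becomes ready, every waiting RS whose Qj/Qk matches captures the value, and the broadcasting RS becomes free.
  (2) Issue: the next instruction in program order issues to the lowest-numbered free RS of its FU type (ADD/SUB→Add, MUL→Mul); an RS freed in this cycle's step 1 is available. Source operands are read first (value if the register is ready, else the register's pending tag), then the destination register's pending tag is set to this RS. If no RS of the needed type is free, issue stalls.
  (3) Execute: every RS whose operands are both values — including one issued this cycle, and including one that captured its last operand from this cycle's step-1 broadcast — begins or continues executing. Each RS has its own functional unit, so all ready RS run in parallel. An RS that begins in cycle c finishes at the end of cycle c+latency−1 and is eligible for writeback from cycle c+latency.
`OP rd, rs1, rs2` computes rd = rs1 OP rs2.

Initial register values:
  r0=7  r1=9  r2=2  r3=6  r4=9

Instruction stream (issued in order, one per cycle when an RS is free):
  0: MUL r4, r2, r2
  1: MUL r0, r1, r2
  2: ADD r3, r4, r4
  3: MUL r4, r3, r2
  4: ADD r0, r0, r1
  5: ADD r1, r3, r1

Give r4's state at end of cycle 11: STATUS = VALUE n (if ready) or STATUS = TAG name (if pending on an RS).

cycle 1: issue MUL r4<-Mul1 // r0:7,r1:9,r2:2,r3:6,r4:Mul1
cycle 2: issue MUL r0<-Mul2 // r0:Mul2,r1:9,r2:2,r3:6,r4:Mul1
cycle 3: issue ADD r3<-Add1 // r0:Mul2,r1:9,r2:2,r3:Add1,r4:Mul1
cycle 4: stall // r0:Mul2,r1:9,r2:2,r3:Add1,r4:Mul1
cycle 5: CDB Mul1=4; issue MUL r4<-Mul1 // r0:Mul2,r1:9,r2:2,r3:Add1,r4:Mul1
cycle 6: CDB Mul2=18; issue ADD r0<-Add2 // r0:Add2,r1:9,r2:2,r3:Add1,r4:Mul1
cycle 7: CDB Add1=8; issue ADD r1<-Add1 // r0:Add2,r1:Add1,r2:2,r3:8,r4:Mul1
cycle 8: CDB Add2=27 // r0:27,r1:Add1,r2:2,r3:8,r4:Mul1
cycle 9: CDB Add1=17 // r0:27,r1:17,r2:2,r3:8,r4:Mul1
cycle 10: - // r0:27,r1:17,r2:2,r3:8,r4:Mul1
cycle 11: CDB Mul1=16 // r0:27,r1:17,r2:2,r3:8,r4:16

STATUS = VALUE 16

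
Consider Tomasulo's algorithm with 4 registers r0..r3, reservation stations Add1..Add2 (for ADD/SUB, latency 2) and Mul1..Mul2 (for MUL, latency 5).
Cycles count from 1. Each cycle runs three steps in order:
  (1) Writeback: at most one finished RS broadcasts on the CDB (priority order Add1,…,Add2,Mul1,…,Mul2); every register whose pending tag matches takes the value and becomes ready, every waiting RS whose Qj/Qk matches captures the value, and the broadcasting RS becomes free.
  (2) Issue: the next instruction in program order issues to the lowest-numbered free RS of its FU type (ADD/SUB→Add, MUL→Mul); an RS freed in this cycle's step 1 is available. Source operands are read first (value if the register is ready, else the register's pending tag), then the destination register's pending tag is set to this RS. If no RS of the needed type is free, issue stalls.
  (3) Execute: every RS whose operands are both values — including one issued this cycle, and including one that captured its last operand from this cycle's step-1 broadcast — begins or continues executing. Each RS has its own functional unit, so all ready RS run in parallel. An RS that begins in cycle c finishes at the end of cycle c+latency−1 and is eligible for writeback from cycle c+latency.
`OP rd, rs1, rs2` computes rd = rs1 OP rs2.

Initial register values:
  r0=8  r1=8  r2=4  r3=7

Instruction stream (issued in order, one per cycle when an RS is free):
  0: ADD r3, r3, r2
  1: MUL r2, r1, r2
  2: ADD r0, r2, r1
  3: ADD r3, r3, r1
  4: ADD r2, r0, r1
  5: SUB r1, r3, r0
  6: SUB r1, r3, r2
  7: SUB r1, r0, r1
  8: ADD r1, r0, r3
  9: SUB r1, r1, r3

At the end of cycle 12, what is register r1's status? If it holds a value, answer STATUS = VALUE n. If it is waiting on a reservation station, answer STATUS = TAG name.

STATUS = TAG Add2

c1: issue ADD r3<-Add1 | r0:8,r1:8,r2:4,r3:Add1
c2: issue MUL r2<-Mul1 | r0:8,r1:8,r2:Mul1,r3:Add1
c3: CDB Add1=11; issue ADD r0<-Add1 | r0:Add1,r1:8,r2:Mul1,r3:11
c4: issue ADD r3<-Add2 | r0:Add1,r1:8,r2:Mul1,r3:Add2
c5: stall | r0:Add1,r1:8,r2:Mul1,r3:Add2
c6: CDB Add2=19; issue ADD r2<-Add2 | r0:Add1,r1:8,r2:Add2,r3:19
c7: CDB Mul1=32; stall | r0:Add1,r1:8,r2:Add2,r3:19
c8: stall | r0:Add1,r1:8,r2:Add2,r3:19
c9: CDB Add1=40; issue SUB r1<-Add1 | r0:40,r1:Add1,r2:Add2,r3:19
c10: stall | r0:40,r1:Add1,r2:Add2,r3:19
c11: CDB Add1=-21; issue SUB r1<-Add1 | r0:40,r1:Add1,r2:Add2,r3:19
c12: CDB Add2=48; issue SUB r1<-Add2 | r0:40,r1:Add2,r2:48,r3:19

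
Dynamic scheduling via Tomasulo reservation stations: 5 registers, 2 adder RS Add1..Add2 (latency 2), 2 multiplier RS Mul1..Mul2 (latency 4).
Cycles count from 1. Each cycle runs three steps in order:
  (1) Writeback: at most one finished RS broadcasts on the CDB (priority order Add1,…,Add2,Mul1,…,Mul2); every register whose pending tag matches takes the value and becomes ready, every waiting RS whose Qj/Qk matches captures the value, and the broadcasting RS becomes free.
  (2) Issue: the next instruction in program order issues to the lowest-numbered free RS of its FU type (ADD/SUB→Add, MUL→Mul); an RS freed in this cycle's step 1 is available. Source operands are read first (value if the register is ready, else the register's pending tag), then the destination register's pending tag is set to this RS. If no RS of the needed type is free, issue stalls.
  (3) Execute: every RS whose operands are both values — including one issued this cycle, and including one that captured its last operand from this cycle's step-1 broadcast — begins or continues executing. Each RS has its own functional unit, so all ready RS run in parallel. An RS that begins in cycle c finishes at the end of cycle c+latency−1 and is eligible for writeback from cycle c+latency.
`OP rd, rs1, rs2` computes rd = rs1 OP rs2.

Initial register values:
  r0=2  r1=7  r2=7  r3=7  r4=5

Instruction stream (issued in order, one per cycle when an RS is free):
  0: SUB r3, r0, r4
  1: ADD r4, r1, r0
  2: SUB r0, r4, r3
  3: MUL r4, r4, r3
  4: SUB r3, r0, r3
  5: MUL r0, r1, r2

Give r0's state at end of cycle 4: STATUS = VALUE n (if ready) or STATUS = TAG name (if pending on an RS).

cycle 1: issue SUB r3<-Add1 // r0:2,r1:7,r2:7,r3:Add1,r4:5
cycle 2: issue ADD r4<-Add2 // r0:2,r1:7,r2:7,r3:Add1,r4:Add2
cycle 3: CDB Add1=-3; issue SUB r0<-Add1 // r0:Add1,r1:7,r2:7,r3:-3,r4:Add2
cycle 4: CDB Add2=9; issue MUL r4<-Mul1 // r0:Add1,r1:7,r2:7,r3:-3,r4:Mul1

STATUS = TAG Add1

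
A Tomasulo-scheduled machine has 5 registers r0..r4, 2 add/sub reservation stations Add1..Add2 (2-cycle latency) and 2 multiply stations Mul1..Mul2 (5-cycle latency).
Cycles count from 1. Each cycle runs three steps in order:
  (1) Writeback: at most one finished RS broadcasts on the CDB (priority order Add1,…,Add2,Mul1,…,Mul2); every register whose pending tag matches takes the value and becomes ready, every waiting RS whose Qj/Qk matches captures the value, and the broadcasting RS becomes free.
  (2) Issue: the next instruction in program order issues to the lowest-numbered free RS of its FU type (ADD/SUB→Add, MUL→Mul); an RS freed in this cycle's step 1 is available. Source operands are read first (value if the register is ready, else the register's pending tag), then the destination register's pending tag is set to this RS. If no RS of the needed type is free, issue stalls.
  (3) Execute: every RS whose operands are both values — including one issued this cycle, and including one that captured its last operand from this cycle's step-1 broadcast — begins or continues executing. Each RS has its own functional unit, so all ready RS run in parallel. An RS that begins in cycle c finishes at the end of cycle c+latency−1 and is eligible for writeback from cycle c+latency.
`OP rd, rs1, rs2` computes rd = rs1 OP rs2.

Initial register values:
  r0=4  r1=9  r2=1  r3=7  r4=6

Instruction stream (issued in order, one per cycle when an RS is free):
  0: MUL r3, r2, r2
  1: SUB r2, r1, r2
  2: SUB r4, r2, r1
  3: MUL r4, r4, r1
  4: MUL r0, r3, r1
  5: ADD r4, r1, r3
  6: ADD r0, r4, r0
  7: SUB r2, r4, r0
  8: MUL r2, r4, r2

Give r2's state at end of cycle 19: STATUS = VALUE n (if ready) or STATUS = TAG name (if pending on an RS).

  c1: issue MUL r3<-Mul1  regs: r0:4,r1:9,r2:1,r3:Mul1,r4:6
  c2: issue SUB r2<-Add1  regs: r0:4,r1:9,r2:Add1,r3:Mul1,r4:6
  c3: issue SUB r4<-Add2  regs: r0:4,r1:9,r2:Add1,r3:Mul1,r4:Add2
  c4: CDB Add1=8; issue MUL r4<-Mul2  regs: r0:4,r1:9,r2:8,r3:Mul1,r4:Mul2
  c5: stall  regs: r0:4,r1:9,r2:8,r3:Mul1,r4:Mul2
  c6: CDB Add2=-1; stall  regs: r0:4,r1:9,r2:8,r3:Mul1,r4:Mul2
  c7: CDB Mul1=1; issue MUL r0<-Mul1  regs: r0:Mul1,r1:9,r2:8,r3:1,r4:Mul2
  c8: issue ADD r4<-Add1  regs: r0:Mul1,r1:9,r2:8,r3:1,r4:Add1
  c9: issue ADD r0<-Add2  regs: r0:Add2,r1:9,r2:8,r3:1,r4:Add1
  c10: CDB Add1=10; issue SUB r2<-Add1  regs: r0:Add2,r1:9,r2:Add1,r3:1,r4:10
  c11: CDB Mul2=-9; issue MUL r2<-Mul2  regs: r0:Add2,r1:9,r2:Mul2,r3:1,r4:10
  c12: CDB Mul1=9  regs: r0:Add2,r1:9,r2:Mul2,r3:1,r4:10
  c13: -  regs: r0:Add2,r1:9,r2:Mul2,r3:1,r4:10
  c14: CDB Add2=19  regs: r0:19,r1:9,r2:Mul2,r3:1,r4:10
  c15: -  regs: r0:19,r1:9,r2:Mul2,r3:1,r4:10
  c16: CDB Add1=-9  regs: r0:19,r1:9,r2:Mul2,r3:1,r4:10
  c17: -  regs: r0:19,r1:9,r2:Mul2,r3:1,r4:10
  c18: -  regs: r0:19,r1:9,r2:Mul2,r3:1,r4:10
  c19: -  regs: r0:19,r1:9,r2:Mul2,r3:1,r4:10

STATUS = TAG Mul2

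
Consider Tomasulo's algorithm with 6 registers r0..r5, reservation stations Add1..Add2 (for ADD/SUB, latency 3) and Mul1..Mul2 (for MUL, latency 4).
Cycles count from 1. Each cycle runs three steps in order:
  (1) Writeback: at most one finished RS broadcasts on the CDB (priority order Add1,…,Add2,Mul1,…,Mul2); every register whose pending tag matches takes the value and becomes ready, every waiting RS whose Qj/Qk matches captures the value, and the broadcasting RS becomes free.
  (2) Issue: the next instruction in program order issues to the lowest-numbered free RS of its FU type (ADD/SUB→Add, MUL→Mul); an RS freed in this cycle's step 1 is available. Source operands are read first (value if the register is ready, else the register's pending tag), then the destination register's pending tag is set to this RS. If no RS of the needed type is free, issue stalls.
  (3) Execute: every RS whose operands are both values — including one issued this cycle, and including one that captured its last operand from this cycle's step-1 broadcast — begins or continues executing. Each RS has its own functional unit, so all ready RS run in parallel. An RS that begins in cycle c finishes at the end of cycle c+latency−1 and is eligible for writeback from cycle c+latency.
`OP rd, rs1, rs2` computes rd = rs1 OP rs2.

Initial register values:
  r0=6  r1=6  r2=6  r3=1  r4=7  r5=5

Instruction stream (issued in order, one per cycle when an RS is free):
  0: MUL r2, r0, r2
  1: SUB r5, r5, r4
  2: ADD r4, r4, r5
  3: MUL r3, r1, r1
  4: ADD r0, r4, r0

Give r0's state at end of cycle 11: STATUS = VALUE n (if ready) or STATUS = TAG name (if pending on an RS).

c1: issue MUL r2<-Mul1 | r0:6,r1:6,r2:Mul1,r3:1,r4:7,r5:5
c2: issue SUB r5<-Add1 | r0:6,r1:6,r2:Mul1,r3:1,r4:7,r5:Add1
c3: issue ADD r4<-Add2 | r0:6,r1:6,r2:Mul1,r3:1,r4:Add2,r5:Add1
c4: issue MUL r3<-Mul2 | r0:6,r1:6,r2:Mul1,r3:Mul2,r4:Add2,r5:Add1
c5: CDB Add1=-2; issue ADD r0<-Add1 | r0:Add1,r1:6,r2:Mul1,r3:Mul2,r4:Add2,r5:-2
c6: CDB Mul1=36 | r0:Add1,r1:6,r2:36,r3:Mul2,r4:Add2,r5:-2
c7: - | r0:Add1,r1:6,r2:36,r3:Mul2,r4:Add2,r5:-2
c8: CDB Add2=5 | r0:Add1,r1:6,r2:36,r3:Mul2,r4:5,r5:-2
c9: CDB Mul2=36 | r0:Add1,r1:6,r2:36,r3:36,r4:5,r5:-2
c10: - | r0:Add1,r1:6,r2:36,r3:36,r4:5,r5:-2
c11: CDB Add1=11 | r0:11,r1:6,r2:36,r3:36,r4:5,r5:-2

STATUS = VALUE 11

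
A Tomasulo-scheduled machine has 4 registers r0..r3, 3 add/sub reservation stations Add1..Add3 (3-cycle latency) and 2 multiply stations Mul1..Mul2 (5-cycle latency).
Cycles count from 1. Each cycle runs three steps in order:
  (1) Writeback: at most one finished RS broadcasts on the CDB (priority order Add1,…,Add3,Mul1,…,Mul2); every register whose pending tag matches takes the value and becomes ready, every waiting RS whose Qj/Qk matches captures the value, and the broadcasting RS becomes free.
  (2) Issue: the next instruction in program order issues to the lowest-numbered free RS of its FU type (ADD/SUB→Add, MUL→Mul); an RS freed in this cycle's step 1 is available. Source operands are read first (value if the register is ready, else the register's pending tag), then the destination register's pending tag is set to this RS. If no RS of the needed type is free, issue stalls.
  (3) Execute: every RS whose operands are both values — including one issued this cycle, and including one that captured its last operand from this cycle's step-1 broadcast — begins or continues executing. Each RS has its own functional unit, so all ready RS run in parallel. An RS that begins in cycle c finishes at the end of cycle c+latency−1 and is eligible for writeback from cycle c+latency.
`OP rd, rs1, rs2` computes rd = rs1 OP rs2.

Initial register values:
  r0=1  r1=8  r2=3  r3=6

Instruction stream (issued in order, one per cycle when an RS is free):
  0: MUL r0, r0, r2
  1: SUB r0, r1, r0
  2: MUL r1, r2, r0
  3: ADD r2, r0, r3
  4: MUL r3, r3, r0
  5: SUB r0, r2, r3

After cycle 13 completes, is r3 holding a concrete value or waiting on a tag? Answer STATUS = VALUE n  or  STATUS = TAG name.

  c1: issue MUL r0<-Mul1  regs: r0:Mul1,r1:8,r2:3,r3:6
  c2: issue SUB r0<-Add1  regs: r0:Add1,r1:8,r2:3,r3:6
  c3: issue MUL r1<-Mul2  regs: r0:Add1,r1:Mul2,r2:3,r3:6
  c4: issue ADD r2<-Add2  regs: r0:Add1,r1:Mul2,r2:Add2,r3:6
  c5: stall  regs: r0:Add1,r1:Mul2,r2:Add2,r3:6
  c6: CDB Mul1=3; issue MUL r3<-Mul1  regs: r0:Add1,r1:Mul2,r2:Add2,r3:Mul1
  c7: issue SUB r0<-Add3  regs: r0:Add3,r1:Mul2,r2:Add2,r3:Mul1
  c8: -  regs: r0:Add3,r1:Mul2,r2:Add2,r3:Mul1
  c9: CDB Add1=5  regs: r0:Add3,r1:Mul2,r2:Add2,r3:Mul1
  c10: -  regs: r0:Add3,r1:Mul2,r2:Add2,r3:Mul1
  c11: -  regs: r0:Add3,r1:Mul2,r2:Add2,r3:Mul1
  c12: CDB Add2=11  regs: r0:Add3,r1:Mul2,r2:11,r3:Mul1
  c13: -  regs: r0:Add3,r1:Mul2,r2:11,r3:Mul1

STATUS = TAG Mul1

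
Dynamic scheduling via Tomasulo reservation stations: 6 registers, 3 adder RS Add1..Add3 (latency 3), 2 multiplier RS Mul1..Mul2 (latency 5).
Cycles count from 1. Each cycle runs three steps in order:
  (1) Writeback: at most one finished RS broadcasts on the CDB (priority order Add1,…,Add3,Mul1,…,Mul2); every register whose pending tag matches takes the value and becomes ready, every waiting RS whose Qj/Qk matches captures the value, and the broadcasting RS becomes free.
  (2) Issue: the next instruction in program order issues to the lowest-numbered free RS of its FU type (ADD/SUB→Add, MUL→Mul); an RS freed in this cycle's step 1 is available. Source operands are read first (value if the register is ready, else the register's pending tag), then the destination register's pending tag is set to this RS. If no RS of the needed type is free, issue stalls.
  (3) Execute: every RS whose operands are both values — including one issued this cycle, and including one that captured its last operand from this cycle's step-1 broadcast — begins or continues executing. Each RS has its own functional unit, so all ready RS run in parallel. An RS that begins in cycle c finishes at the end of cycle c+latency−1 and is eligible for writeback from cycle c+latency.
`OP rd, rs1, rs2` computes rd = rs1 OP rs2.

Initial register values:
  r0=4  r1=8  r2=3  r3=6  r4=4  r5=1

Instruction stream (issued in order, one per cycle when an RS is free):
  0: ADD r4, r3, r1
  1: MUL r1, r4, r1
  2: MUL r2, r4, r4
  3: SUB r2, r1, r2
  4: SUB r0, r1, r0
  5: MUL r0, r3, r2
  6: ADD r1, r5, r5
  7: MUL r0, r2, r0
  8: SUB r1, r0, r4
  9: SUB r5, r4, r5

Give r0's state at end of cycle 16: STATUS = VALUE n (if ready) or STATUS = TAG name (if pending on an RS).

STATUS = TAG Mul2

c1: issue ADD r4<-Add1 | r0:4,r1:8,r2:3,r3:6,r4:Add1,r5:1
c2: issue MUL r1<-Mul1 | r0:4,r1:Mul1,r2:3,r3:6,r4:Add1,r5:1
c3: issue MUL r2<-Mul2 | r0:4,r1:Mul1,r2:Mul2,r3:6,r4:Add1,r5:1
c4: CDB Add1=14; issue SUB r2<-Add1 | r0:4,r1:Mul1,r2:Add1,r3:6,r4:14,r5:1
c5: issue SUB r0<-Add2 | r0:Add2,r1:Mul1,r2:Add1,r3:6,r4:14,r5:1
c6: stall | r0:Add2,r1:Mul1,r2:Add1,r3:6,r4:14,r5:1
c7: stall | r0:Add2,r1:Mul1,r2:Add1,r3:6,r4:14,r5:1
c8: stall | r0:Add2,r1:Mul1,r2:Add1,r3:6,r4:14,r5:1
c9: CDB Mul1=112; issue MUL r0<-Mul1 | r0:Mul1,r1:112,r2:Add1,r3:6,r4:14,r5:1
c10: CDB Mul2=196; issue ADD r1<-Add3 | r0:Mul1,r1:Add3,r2:Add1,r3:6,r4:14,r5:1
c11: issue MUL r0<-Mul2 | r0:Mul2,r1:Add3,r2:Add1,r3:6,r4:14,r5:1
c12: CDB Add2=108; issue SUB r1<-Add2 | r0:Mul2,r1:Add2,r2:Add1,r3:6,r4:14,r5:1
c13: CDB Add1=-84; issue SUB r5<-Add1 | r0:Mul2,r1:Add2,r2:-84,r3:6,r4:14,r5:Add1
c14: CDB Add3=2 | r0:Mul2,r1:Add2,r2:-84,r3:6,r4:14,r5:Add1
c15: - | r0:Mul2,r1:Add2,r2:-84,r3:6,r4:14,r5:Add1
c16: CDB Add1=13 | r0:Mul2,r1:Add2,r2:-84,r3:6,r4:14,r5:13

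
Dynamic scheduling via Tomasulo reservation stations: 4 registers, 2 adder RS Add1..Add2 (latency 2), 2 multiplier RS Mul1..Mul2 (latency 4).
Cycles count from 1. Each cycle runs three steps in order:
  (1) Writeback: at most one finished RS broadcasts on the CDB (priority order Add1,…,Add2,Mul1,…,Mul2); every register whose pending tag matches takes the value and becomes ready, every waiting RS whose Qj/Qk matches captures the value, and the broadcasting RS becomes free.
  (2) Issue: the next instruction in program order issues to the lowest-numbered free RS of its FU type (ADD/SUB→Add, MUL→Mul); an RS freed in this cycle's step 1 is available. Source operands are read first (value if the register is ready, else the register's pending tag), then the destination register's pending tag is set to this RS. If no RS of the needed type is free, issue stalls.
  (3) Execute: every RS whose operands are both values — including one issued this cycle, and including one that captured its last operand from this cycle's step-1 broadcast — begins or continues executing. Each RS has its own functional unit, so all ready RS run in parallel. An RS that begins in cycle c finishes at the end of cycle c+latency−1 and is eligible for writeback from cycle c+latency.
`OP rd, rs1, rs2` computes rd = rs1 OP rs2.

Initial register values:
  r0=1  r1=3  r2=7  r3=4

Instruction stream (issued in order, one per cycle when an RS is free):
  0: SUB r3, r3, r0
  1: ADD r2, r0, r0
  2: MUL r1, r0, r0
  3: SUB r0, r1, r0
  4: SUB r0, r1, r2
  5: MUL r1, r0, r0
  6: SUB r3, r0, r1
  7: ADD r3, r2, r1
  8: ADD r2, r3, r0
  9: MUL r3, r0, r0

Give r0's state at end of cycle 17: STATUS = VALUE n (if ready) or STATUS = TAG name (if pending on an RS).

STATUS = VALUE -1

cycle 1: issue SUB r3<-Add1 // r0:1,r1:3,r2:7,r3:Add1
cycle 2: issue ADD r2<-Add2 // r0:1,r1:3,r2:Add2,r3:Add1
cycle 3: CDB Add1=3; issue MUL r1<-Mul1 // r0:1,r1:Mul1,r2:Add2,r3:3
cycle 4: CDB Add2=2; issue SUB r0<-Add1 // r0:Add1,r1:Mul1,r2:2,r3:3
cycle 5: issue SUB r0<-Add2 // r0:Add2,r1:Mul1,r2:2,r3:3
cycle 6: issue MUL r1<-Mul2 // r0:Add2,r1:Mul2,r2:2,r3:3
cycle 7: CDB Mul1=1; stall // r0:Add2,r1:Mul2,r2:2,r3:3
cycle 8: stall // r0:Add2,r1:Mul2,r2:2,r3:3
cycle 9: CDB Add1=0; issue SUB r3<-Add1 // r0:Add2,r1:Mul2,r2:2,r3:Add1
cycle 10: CDB Add2=-1; issue ADD r3<-Add2 // r0:-1,r1:Mul2,r2:2,r3:Add2
cycle 11: stall // r0:-1,r1:Mul2,r2:2,r3:Add2
cycle 12: stall // r0:-1,r1:Mul2,r2:2,r3:Add2
cycle 13: stall // r0:-1,r1:Mul2,r2:2,r3:Add2
cycle 14: CDB Mul2=1; stall // r0:-1,r1:1,r2:2,r3:Add2
cycle 15: stall // r0:-1,r1:1,r2:2,r3:Add2
cycle 16: CDB Add1=-2; issue ADD r2<-Add1 // r0:-1,r1:1,r2:Add1,r3:Add2
cycle 17: CDB Add2=3; issue MUL r3<-Mul1 // r0:-1,r1:1,r2:Add1,r3:Mul1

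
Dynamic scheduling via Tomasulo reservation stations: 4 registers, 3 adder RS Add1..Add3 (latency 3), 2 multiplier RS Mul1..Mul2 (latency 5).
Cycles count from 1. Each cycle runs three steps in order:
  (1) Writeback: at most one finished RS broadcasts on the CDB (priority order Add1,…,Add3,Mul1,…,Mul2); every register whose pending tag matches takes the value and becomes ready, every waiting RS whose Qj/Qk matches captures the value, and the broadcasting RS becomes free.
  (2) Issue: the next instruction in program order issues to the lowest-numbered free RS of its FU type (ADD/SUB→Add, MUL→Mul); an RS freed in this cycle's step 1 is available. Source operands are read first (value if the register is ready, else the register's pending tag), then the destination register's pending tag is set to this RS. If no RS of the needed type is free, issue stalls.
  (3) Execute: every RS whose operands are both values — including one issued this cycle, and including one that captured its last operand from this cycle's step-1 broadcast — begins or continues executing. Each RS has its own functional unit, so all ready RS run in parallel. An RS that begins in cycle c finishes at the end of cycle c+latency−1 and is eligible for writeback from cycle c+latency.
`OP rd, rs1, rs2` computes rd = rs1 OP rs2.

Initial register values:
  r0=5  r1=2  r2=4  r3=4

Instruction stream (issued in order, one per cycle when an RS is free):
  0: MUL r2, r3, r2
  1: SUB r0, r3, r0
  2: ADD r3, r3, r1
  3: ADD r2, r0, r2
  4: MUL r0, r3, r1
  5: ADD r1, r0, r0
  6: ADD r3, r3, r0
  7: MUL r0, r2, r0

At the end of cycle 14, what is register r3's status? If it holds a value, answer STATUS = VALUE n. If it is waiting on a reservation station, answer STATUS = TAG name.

STATUS = TAG Add2

c1: issue MUL r2<-Mul1 | r0:5,r1:2,r2:Mul1,r3:4
c2: issue SUB r0<-Add1 | r0:Add1,r1:2,r2:Mul1,r3:4
c3: issue ADD r3<-Add2 | r0:Add1,r1:2,r2:Mul1,r3:Add2
c4: issue ADD r2<-Add3 | r0:Add1,r1:2,r2:Add3,r3:Add2
c5: CDB Add1=-1; issue MUL r0<-Mul2 | r0:Mul2,r1:2,r2:Add3,r3:Add2
c6: CDB Add2=6; issue ADD r1<-Add1 | r0:Mul2,r1:Add1,r2:Add3,r3:6
c7: CDB Mul1=16; issue ADD r3<-Add2 | r0:Mul2,r1:Add1,r2:Add3,r3:Add2
c8: issue MUL r0<-Mul1 | r0:Mul1,r1:Add1,r2:Add3,r3:Add2
c9: - | r0:Mul1,r1:Add1,r2:Add3,r3:Add2
c10: CDB Add3=15 | r0:Mul1,r1:Add1,r2:15,r3:Add2
c11: CDB Mul2=12 | r0:Mul1,r1:Add1,r2:15,r3:Add2
c12: - | r0:Mul1,r1:Add1,r2:15,r3:Add2
c13: - | r0:Mul1,r1:Add1,r2:15,r3:Add2
c14: CDB Add1=24 | r0:Mul1,r1:24,r2:15,r3:Add2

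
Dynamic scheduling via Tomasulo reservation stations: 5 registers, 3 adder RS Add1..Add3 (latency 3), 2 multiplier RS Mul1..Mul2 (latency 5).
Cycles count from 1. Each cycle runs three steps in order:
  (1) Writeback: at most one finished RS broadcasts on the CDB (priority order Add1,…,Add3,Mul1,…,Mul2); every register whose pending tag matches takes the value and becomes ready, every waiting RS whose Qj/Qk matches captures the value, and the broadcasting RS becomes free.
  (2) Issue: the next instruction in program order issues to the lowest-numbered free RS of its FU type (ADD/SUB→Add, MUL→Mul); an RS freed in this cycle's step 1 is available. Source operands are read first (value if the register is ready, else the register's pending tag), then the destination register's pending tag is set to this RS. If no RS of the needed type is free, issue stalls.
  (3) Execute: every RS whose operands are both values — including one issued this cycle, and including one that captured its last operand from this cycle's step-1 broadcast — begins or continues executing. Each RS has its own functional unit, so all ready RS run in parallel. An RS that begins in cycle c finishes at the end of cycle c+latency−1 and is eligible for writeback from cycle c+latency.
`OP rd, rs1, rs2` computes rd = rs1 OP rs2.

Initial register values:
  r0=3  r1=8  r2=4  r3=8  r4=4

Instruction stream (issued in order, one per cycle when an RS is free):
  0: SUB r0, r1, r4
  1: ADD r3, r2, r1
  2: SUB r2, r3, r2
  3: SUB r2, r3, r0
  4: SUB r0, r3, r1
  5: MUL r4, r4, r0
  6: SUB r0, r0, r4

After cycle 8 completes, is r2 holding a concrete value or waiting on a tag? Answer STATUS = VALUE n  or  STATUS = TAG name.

c1: issue SUB r0<-Add1 | r0:Add1,r1:8,r2:4,r3:8,r4:4
c2: issue ADD r3<-Add2 | r0:Add1,r1:8,r2:4,r3:Add2,r4:4
c3: issue SUB r2<-Add3 | r0:Add1,r1:8,r2:Add3,r3:Add2,r4:4
c4: CDB Add1=4; issue SUB r2<-Add1 | r0:4,r1:8,r2:Add1,r3:Add2,r4:4
c5: CDB Add2=12; issue SUB r0<-Add2 | r0:Add2,r1:8,r2:Add1,r3:12,r4:4
c6: issue MUL r4<-Mul1 | r0:Add2,r1:8,r2:Add1,r3:12,r4:Mul1
c7: stall | r0:Add2,r1:8,r2:Add1,r3:12,r4:Mul1
c8: CDB Add1=8; issue SUB r0<-Add1 | r0:Add1,r1:8,r2:8,r3:12,r4:Mul1

STATUS = VALUE 8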